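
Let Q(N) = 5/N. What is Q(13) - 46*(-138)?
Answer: 82529/13 ≈ 6348.4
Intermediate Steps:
Q(13) - 46*(-138) = 5/13 - 46*(-138) = 5*(1/13) + 6348 = 5/13 + 6348 = 82529/13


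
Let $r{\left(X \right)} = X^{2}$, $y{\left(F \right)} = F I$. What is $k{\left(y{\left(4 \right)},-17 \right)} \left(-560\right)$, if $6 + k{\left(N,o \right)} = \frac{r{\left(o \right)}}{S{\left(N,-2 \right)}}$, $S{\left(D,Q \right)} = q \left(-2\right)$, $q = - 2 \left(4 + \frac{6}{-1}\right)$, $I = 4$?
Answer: $23590$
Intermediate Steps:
$y{\left(F \right)} = 4 F$ ($y{\left(F \right)} = F 4 = 4 F$)
$q = 4$ ($q = - 2 \left(4 + 6 \left(-1\right)\right) = - 2 \left(4 - 6\right) = \left(-2\right) \left(-2\right) = 4$)
$S{\left(D,Q \right)} = -8$ ($S{\left(D,Q \right)} = 4 \left(-2\right) = -8$)
$k{\left(N,o \right)} = -6 - \frac{o^{2}}{8}$ ($k{\left(N,o \right)} = -6 + \frac{o^{2}}{-8} = -6 + o^{2} \left(- \frac{1}{8}\right) = -6 - \frac{o^{2}}{8}$)
$k{\left(y{\left(4 \right)},-17 \right)} \left(-560\right) = \left(-6 - \frac{\left(-17\right)^{2}}{8}\right) \left(-560\right) = \left(-6 - \frac{289}{8}\right) \left(-560\right) = \left(- \frac{337}{8}\right) \left(-560\right) = 23590$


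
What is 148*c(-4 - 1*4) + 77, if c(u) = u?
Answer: -1107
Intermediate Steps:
148*c(-4 - 1*4) + 77 = 148*(-4 - 1*4) + 77 = 148*(-4 - 4) + 77 = 148*(-8) + 77 = -1184 + 77 = -1107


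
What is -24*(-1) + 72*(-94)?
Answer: -6744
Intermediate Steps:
-24*(-1) + 72*(-94) = 24 - 6768 = -6744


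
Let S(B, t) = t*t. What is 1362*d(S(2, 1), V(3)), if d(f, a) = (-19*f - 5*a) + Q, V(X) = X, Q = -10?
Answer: -59928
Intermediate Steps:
S(B, t) = t**2
d(f, a) = -10 - 19*f - 5*a (d(f, a) = (-19*f - 5*a) - 10 = -10 - 19*f - 5*a)
1362*d(S(2, 1), V(3)) = 1362*(-10 - 19*1**2 - 5*3) = 1362*(-10 - 19*1 - 15) = 1362*(-10 - 19 - 15) = 1362*(-44) = -59928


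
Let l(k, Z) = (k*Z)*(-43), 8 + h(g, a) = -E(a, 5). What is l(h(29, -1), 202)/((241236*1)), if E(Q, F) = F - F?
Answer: 17372/60309 ≈ 0.28805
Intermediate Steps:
E(Q, F) = 0
h(g, a) = -8 (h(g, a) = -8 - 1*0 = -8 + 0 = -8)
l(k, Z) = -43*Z*k (l(k, Z) = (Z*k)*(-43) = -43*Z*k)
l(h(29, -1), 202)/((241236*1)) = (-43*202*(-8))/((241236*1)) = 69488/241236 = 69488*(1/241236) = 17372/60309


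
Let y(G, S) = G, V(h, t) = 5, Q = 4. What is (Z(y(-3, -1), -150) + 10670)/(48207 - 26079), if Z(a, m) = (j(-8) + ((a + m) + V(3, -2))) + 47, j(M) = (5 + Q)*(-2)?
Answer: 3517/7376 ≈ 0.47682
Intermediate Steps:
j(M) = -18 (j(M) = (5 + 4)*(-2) = 9*(-2) = -18)
Z(a, m) = 34 + a + m (Z(a, m) = (-18 + ((a + m) + 5)) + 47 = (-18 + (5 + a + m)) + 47 = (-13 + a + m) + 47 = 34 + a + m)
(Z(y(-3, -1), -150) + 10670)/(48207 - 26079) = ((34 - 3 - 150) + 10670)/(48207 - 26079) = (-119 + 10670)/22128 = 10551*(1/22128) = 3517/7376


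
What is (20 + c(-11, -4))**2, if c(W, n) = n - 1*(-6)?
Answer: 484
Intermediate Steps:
c(W, n) = 6 + n (c(W, n) = n + 6 = 6 + n)
(20 + c(-11, -4))**2 = (20 + (6 - 4))**2 = (20 + 2)**2 = 22**2 = 484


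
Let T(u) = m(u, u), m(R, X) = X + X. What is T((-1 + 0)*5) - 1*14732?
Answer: -14742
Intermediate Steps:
m(R, X) = 2*X
T(u) = 2*u
T((-1 + 0)*5) - 1*14732 = 2*((-1 + 0)*5) - 1*14732 = 2*(-1*5) - 14732 = 2*(-5) - 14732 = -10 - 14732 = -14742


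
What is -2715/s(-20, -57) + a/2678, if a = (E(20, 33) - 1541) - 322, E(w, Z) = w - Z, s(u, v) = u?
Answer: 723325/5356 ≈ 135.05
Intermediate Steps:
a = -1876 (a = ((20 - 1*33) - 1541) - 322 = ((20 - 33) - 1541) - 322 = (-13 - 1541) - 322 = -1554 - 322 = -1876)
-2715/s(-20, -57) + a/2678 = -2715/(-20) - 1876/2678 = -2715*(-1/20) - 1876*1/2678 = 543/4 - 938/1339 = 723325/5356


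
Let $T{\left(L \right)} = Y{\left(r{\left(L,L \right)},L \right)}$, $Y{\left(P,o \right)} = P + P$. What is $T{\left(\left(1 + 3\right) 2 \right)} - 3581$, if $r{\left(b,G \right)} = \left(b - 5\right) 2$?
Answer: $-3569$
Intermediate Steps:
$r{\left(b,G \right)} = -10 + 2 b$ ($r{\left(b,G \right)} = \left(-5 + b\right) 2 = -10 + 2 b$)
$Y{\left(P,o \right)} = 2 P$
$T{\left(L \right)} = -20 + 4 L$ ($T{\left(L \right)} = 2 \left(-10 + 2 L\right) = -20 + 4 L$)
$T{\left(\left(1 + 3\right) 2 \right)} - 3581 = \left(-20 + 4 \left(1 + 3\right) 2\right) - 3581 = \left(-20 + 4 \cdot 4 \cdot 2\right) - 3581 = \left(-20 + 4 \cdot 8\right) - 3581 = \left(-20 + 32\right) - 3581 = 12 - 3581 = -3569$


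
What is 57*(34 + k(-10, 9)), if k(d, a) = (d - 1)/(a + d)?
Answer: 2565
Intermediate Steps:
k(d, a) = (-1 + d)/(a + d)
57*(34 + k(-10, 9)) = 57*(34 + (-1 - 10)/(9 - 10)) = 57*(34 - 11/(-1)) = 57*(34 - 1*(-11)) = 57*(34 + 11) = 57*45 = 2565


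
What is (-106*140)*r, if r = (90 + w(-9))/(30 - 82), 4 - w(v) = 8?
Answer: 319060/13 ≈ 24543.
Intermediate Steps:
w(v) = -4 (w(v) = 4 - 1*8 = 4 - 8 = -4)
r = -43/26 (r = (90 - 4)/(30 - 82) = 86/(-52) = 86*(-1/52) = -43/26 ≈ -1.6538)
(-106*140)*r = -106*140*(-43/26) = -14840*(-43/26) = 319060/13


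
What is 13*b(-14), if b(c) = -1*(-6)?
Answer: 78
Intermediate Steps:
b(c) = 6
13*b(-14) = 13*6 = 78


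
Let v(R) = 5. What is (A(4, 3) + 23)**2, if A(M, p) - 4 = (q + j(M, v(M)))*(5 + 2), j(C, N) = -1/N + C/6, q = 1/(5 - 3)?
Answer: 1026169/900 ≈ 1140.2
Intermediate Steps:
q = 1/2 ≈ 0.50000
j(C, N) = -1/N + C/6 (j(C, N) = -1/N + C*(1/6) = -1/N + C/6)
A(M, p) = 61/10 + 7*M/6 (A(M, p) = 4 + (1/2 + (-1/5 + M/6))*(5 + 2) = 4 + (1/2 + (-1*1/5 + M/6))*7 = 4 + (1/2 + (-1/5 + M/6))*7 = 4 + (3/10 + M/6)*7 = 4 + (21/10 + 7*M/6) = 61/10 + 7*M/6)
(A(4, 3) + 23)**2 = ((61/10 + (7/6)*4) + 23)**2 = ((61/10 + 14/3) + 23)**2 = (323/30 + 23)**2 = (1013/30)**2 = 1026169/900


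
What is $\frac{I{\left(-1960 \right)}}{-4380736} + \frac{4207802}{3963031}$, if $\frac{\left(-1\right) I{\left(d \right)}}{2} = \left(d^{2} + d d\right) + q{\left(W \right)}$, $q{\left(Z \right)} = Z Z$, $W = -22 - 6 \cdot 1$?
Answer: $\frac{2479281352915}{542531017838} \approx 4.5698$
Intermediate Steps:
$W = -28$ ($W = -22 - 6 = -28$)
$q{\left(Z \right)} = Z^{2}$
$I{\left(d \right)} = -1568 - 4 d^{2}$ ($I{\left(d \right)} = - 2 \left(\left(d^{2} + d d\right) + \left(-28\right)^{2}\right) = - 2 \left(\left(d^{2} + d^{2}\right) + 784\right) = - 2 \left(2 d^{2} + 784\right) = - 2 \left(784 + 2 d^{2}\right) = -1568 - 4 d^{2}$)
$\frac{I{\left(-1960 \right)}}{-4380736} + \frac{4207802}{3963031} = \frac{-1568 - 4 \left(-1960\right)^{2}}{-4380736} + \frac{4207802}{3963031} = \left(-1568 - 15366400\right) \left(- \frac{1}{4380736}\right) + 4207802 \cdot \frac{1}{3963031} = \left(-1568 - 15366400\right) \left(- \frac{1}{4380736}\right) + \frac{4207802}{3963031} = \left(-15367968\right) \left(- \frac{1}{4380736}\right) + \frac{4207802}{3963031} = \frac{480249}{136898} + \frac{4207802}{3963031} = \frac{2479281352915}{542531017838}$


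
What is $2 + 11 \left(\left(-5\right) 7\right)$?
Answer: $-383$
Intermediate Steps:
$2 + 11 \left(\left(-5\right) 7\right) = 2 + 11 \left(-35\right) = 2 - 385 = -383$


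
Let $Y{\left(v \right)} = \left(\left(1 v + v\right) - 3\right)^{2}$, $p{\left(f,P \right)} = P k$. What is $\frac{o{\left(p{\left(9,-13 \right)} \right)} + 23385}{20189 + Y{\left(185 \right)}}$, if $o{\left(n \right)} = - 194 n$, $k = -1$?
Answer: $\frac{20863}{154878} \approx 0.13471$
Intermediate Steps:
$p{\left(f,P \right)} = - P$ ($p{\left(f,P \right)} = P \left(-1\right) = - P$)
$Y{\left(v \right)} = \left(-3 + 2 v\right)^{2}$ ($Y{\left(v \right)} = \left(\left(v + v\right) - 3\right)^{2} = \left(2 v - 3\right)^{2} = \left(-3 + 2 v\right)^{2}$)
$\frac{o{\left(p{\left(9,-13 \right)} \right)} + 23385}{20189 + Y{\left(185 \right)}} = \frac{- 194 \left(\left(-1\right) \left(-13\right)\right) + 23385}{20189 + \left(-3 + 2 \cdot 185\right)^{2}} = \frac{\left(-194\right) 13 + 23385}{20189 + \left(-3 + 370\right)^{2}} = \frac{-2522 + 23385}{20189 + 367^{2}} = \frac{20863}{20189 + 134689} = \frac{20863}{154878}$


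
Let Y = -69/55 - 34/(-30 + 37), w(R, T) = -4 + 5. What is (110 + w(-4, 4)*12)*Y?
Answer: -287066/385 ≈ -745.63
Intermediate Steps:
w(R, T) = 1
Y = -2353/385 (Y = -69*1/55 - 34/7 = -69/55 - 34*⅐ = -69/55 - 34/7 = -2353/385 ≈ -6.1117)
(110 + w(-4, 4)*12)*Y = (110 + 1*12)*(-2353/385) = (110 + 12)*(-2353/385) = 122*(-2353/385) = -287066/385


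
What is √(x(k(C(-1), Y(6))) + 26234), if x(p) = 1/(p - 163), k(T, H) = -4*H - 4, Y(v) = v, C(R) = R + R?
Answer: √957042363/191 ≈ 161.97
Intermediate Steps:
C(R) = 2*R
k(T, H) = -4 - 4*H
x(p) = 1/(-163 + p)
√(x(k(C(-1), Y(6))) + 26234) = √(1/(-163 + (-4 - 4*6)) + 26234) = √(1/(-163 + (-4 - 24)) + 26234) = √(1/(-163 - 28) + 26234) = √(1/(-191) + 26234) = √(-1/191 + 26234) = √(5010693/191) = √957042363/191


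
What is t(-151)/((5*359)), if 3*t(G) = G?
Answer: -151/5385 ≈ -0.028041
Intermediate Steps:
t(G) = G/3
t(-151)/((5*359)) = ((⅓)*(-151))/((5*359)) = -151/3/1795 = -151/3*1/1795 = -151/5385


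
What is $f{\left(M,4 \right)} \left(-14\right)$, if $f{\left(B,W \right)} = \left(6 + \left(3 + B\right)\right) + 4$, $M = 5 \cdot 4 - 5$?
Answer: $-392$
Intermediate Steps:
$M = 15$ ($M = 20 - 5 = 15$)
$f{\left(B,W \right)} = 13 + B$ ($f{\left(B,W \right)} = \left(9 + B\right) + 4 = 13 + B$)
$f{\left(M,4 \right)} \left(-14\right) = \left(13 + 15\right) \left(-14\right) = 28 \left(-14\right) = -392$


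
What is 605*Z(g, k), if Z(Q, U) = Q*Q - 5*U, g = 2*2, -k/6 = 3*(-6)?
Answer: -317020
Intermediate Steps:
k = 108 (k = -18*(-6) = -6*(-18) = 108)
g = 4
Z(Q, U) = Q**2 - 5*U
605*Z(g, k) = 605*(4**2 - 5*108) = 605*(16 - 540) = 605*(-524) = -317020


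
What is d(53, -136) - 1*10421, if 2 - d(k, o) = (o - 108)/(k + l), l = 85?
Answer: -718789/69 ≈ -10417.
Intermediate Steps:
d(k, o) = 2 - (-108 + o)/(85 + k) (d(k, o) = 2 - (o - 108)/(k + 85) = 2 - (-108 + o)/(85 + k))
d(53, -136) - 1*10421 = (278 - 1*(-136) + 2*53)/(85 + 53) - 1*10421 = (278 + 136 + 106)/138 - 10421 = (1/138)*520 - 10421 = 260/69 - 10421 = -718789/69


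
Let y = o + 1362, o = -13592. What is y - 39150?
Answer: -51380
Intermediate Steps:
y = -12230 (y = -13592 + 1362 = -12230)
y - 39150 = -12230 - 39150 = -51380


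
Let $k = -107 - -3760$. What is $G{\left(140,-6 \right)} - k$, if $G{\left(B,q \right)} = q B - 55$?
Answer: $-4548$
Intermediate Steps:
$G{\left(B,q \right)} = -55 + B q$ ($G{\left(B,q \right)} = B q - 55 = -55 + B q$)
$k = 3653$ ($k = -107 + 3760 = 3653$)
$G{\left(140,-6 \right)} - k = \left(-55 + 140 \left(-6\right)\right) - 3653 = \left(-55 - 840\right) - 3653 = -895 - 3653 = -4548$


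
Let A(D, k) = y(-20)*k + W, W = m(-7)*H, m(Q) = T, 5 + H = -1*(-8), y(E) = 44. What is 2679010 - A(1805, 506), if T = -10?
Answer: 2656776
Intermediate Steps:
H = 3 (H = -5 - 1*(-8) = -5 + 8 = 3)
m(Q) = -10
W = -30 (W = -10*3 = -30)
A(D, k) = -30 + 44*k (A(D, k) = 44*k - 30 = -30 + 44*k)
2679010 - A(1805, 506) = 2679010 - (-30 + 44*506) = 2679010 - (-30 + 22264) = 2679010 - 1*22234 = 2679010 - 22234 = 2656776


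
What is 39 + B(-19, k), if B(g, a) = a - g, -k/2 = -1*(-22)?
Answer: 14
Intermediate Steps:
k = -44 (k = -(-2)*(-22) = -2*22 = -44)
39 + B(-19, k) = 39 + (-44 - 1*(-19)) = 39 + (-44 + 19) = 39 - 25 = 14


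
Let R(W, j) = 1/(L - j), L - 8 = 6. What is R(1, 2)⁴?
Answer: 1/20736 ≈ 4.8225e-5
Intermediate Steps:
L = 14 (L = 8 + 6 = 14)
R(W, j) = 1/(14 - j)
R(1, 2)⁴ = (-1/(-14 + 2))⁴ = (-1/(-12))⁴ = (-1*(-1/12))⁴ = (1/12)⁴ = 1/20736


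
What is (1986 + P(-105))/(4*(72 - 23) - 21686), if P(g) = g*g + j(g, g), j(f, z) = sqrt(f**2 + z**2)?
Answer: -13011/21490 - 3*sqrt(2)/614 ≈ -0.61235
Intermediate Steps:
P(g) = g**2 + sqrt(2)*sqrt(g**2) (P(g) = g*g + sqrt(g**2 + g**2) = g**2 + sqrt(2*g**2) = g**2 + sqrt(2)*sqrt(g**2))
(1986 + P(-105))/(4*(72 - 23) - 21686) = (1986 + ((-105)**2 + sqrt(2)*sqrt((-105)**2)))/(4*(72 - 23) - 21686) = (1986 + (11025 + sqrt(2)*sqrt(11025)))/(4*49 - 21686) = (1986 + (11025 + sqrt(2)*105))/(196 - 21686) = (1986 + (11025 + 105*sqrt(2)))/(-21490) = (13011 + 105*sqrt(2))*(-1/21490) = -13011/21490 - 3*sqrt(2)/614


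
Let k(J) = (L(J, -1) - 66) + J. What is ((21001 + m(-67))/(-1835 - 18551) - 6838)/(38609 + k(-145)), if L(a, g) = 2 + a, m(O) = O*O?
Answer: -69712479/389933215 ≈ -0.17878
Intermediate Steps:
m(O) = O²
k(J) = -64 + 2*J (k(J) = ((2 + J) - 66) + J = (-64 + J) + J = -64 + 2*J)
((21001 + m(-67))/(-1835 - 18551) - 6838)/(38609 + k(-145)) = ((21001 + (-67)²)/(-1835 - 18551) - 6838)/(38609 + (-64 + 2*(-145))) = ((21001 + 4489)/(-20386) - 6838)/(38609 + (-64 - 290)) = (25490*(-1/20386) - 6838)/(38609 - 354) = (-12745/10193 - 6838)/38255 = -69712479/10193*1/38255 = -69712479/389933215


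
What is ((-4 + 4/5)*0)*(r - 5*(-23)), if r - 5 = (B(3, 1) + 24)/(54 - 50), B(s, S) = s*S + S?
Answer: 0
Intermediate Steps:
B(s, S) = S + S*s (B(s, S) = S*s + S = S + S*s)
r = 12 (r = 5 + (1*(1 + 3) + 24)/(54 - 50) = 5 + (1*4 + 24)/4 = 5 + (4 + 24)*(¼) = 5 + 28*(¼) = 5 + 7 = 12)
((-4 + 4/5)*0)*(r - 5*(-23)) = ((-4 + 4/5)*0)*(12 - 5*(-23)) = ((-4 + 4*(⅕))*0)*(12 + 115) = ((-4 + ⅘)*0)*127 = -16/5*0*127 = 0*127 = 0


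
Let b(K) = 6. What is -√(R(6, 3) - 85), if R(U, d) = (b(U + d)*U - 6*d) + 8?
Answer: -I*√59 ≈ -7.6811*I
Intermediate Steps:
R(U, d) = 8 - 6*d + 6*U (R(U, d) = (6*U - 6*d) + 8 = (-6*d + 6*U) + 8 = 8 - 6*d + 6*U)
-√(R(6, 3) - 85) = -√((8 - 6*3 + 6*6) - 85) = -√((8 - 18 + 36) - 85) = -√(26 - 85) = -√(-59) = -I*√59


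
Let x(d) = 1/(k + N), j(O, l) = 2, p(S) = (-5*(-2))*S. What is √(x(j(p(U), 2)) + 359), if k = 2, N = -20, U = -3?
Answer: √12922/6 ≈ 18.946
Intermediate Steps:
p(S) = 10*S
x(d) = -1/18 (x(d) = 1/(2 - 20) = 1/(-18) = -1/18)
√(x(j(p(U), 2)) + 359) = √(-1/18 + 359) = √(6461/18) = √12922/6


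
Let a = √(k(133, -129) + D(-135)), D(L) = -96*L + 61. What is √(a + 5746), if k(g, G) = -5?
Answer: √(5746 + 2*√3254) ≈ 76.551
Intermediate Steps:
D(L) = 61 - 96*L
a = 2*√3254 (a = √(-5 + (61 - 96*(-135))) = √(-5 + (61 + 12960)) = √(-5 + 13021) = √13016 = 2*√3254 ≈ 114.09)
√(a + 5746) = √(2*√3254 + 5746) = √(5746 + 2*√3254)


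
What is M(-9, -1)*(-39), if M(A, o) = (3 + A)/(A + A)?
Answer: -13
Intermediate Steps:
M(A, o) = (3 + A)/(2*A) (M(A, o) = (3 + A)/((2*A)) = (3 + A)*(1/(2*A)) = (3 + A)/(2*A))
M(-9, -1)*(-39) = ((½)*(3 - 9)/(-9))*(-39) = ((½)*(-⅑)*(-6))*(-39) = (⅓)*(-39) = -13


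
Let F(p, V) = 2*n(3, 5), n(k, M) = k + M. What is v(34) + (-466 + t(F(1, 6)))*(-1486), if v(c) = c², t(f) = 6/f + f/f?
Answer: 2766355/4 ≈ 6.9159e+5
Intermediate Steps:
n(k, M) = M + k
F(p, V) = 16 (F(p, V) = 2*(5 + 3) = 2*8 = 16)
t(f) = 1 + 6/f (t(f) = 6/f + 1 = 1 + 6/f)
v(34) + (-466 + t(F(1, 6)))*(-1486) = 34² + (-466 + (6 + 16)/16)*(-1486) = 1156 + (-466 + (1/16)*22)*(-1486) = 1156 + (-466 + 11/8)*(-1486) = 1156 - 3717/8*(-1486) = 1156 + 2761731/4 = 2766355/4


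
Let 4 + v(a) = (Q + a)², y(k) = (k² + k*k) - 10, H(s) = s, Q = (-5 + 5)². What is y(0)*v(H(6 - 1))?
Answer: -210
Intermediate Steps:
Q = 0 (Q = 0² = 0)
y(k) = -10 + 2*k² (y(k) = (k² + k²) - 10 = 2*k² - 10 = -10 + 2*k²)
v(a) = -4 + a² (v(a) = -4 + (0 + a)² = -4 + a²)
y(0)*v(H(6 - 1)) = (-10 + 2*0²)*(-4 + (6 - 1)²) = (-10 + 2*0)*(-4 + 5²) = (-10 + 0)*(-4 + 25) = -10*21 = -210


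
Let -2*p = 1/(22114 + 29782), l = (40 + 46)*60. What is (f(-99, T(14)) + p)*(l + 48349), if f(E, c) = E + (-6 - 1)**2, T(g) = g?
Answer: -277690359909/103792 ≈ -2.6755e+6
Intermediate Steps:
l = 5160 (l = 86*60 = 5160)
f(E, c) = 49 + E (f(E, c) = E + (-7)**2 = E + 49 = 49 + E)
p = -1/103792 (p = -1/(2*(22114 + 29782)) = -1/2/51896 = -1/2*1/51896 = -1/103792 ≈ -9.6346e-6)
(f(-99, T(14)) + p)*(l + 48349) = ((49 - 99) - 1/103792)*(5160 + 48349) = (-50 - 1/103792)*53509 = -5189601/103792*53509 = -277690359909/103792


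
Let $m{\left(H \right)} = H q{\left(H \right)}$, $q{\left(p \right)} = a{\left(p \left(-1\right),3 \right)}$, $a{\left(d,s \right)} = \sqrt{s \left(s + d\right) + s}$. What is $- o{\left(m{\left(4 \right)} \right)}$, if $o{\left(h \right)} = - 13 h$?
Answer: $0$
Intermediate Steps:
$a{\left(d,s \right)} = \sqrt{s + s \left(d + s\right)}$ ($a{\left(d,s \right)} = \sqrt{s \left(d + s\right) + s} = \sqrt{s + s \left(d + s\right)}$)
$q{\left(p \right)} = \sqrt{12 - 3 p}$ ($q{\left(p \right)} = \sqrt{3 \left(1 + p \left(-1\right) + 3\right)} = \sqrt{3 \left(1 - p + 3\right)} = \sqrt{3 \left(4 - p\right)} = \sqrt{12 - 3 p}$)
$m{\left(H \right)} = H \sqrt{12 - 3 H}$
$- o{\left(m{\left(4 \right)} \right)} = - \left(-13\right) 4 \sqrt{12 - 12} = - \left(-13\right) 4 \sqrt{0} = - \left(-13\right) 4 \cdot 0 = - \left(-13\right) 0 = \left(-1\right) 0 = 0$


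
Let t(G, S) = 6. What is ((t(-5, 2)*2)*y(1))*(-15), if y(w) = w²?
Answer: -180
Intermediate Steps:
((t(-5, 2)*2)*y(1))*(-15) = ((6*2)*1²)*(-15) = (12*1)*(-15) = 12*(-15) = -180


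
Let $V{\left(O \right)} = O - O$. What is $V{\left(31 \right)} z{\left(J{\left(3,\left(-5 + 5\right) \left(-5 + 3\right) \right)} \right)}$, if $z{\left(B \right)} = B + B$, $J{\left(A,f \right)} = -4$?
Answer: $0$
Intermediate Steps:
$V{\left(O \right)} = 0$
$z{\left(B \right)} = 2 B$
$V{\left(31 \right)} z{\left(J{\left(3,\left(-5 + 5\right) \left(-5 + 3\right) \right)} \right)} = 0 \cdot 2 \left(-4\right) = 0 \left(-8\right) = 0$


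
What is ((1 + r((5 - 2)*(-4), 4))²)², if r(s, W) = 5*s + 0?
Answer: 12117361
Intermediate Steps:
r(s, W) = 5*s
((1 + r((5 - 2)*(-4), 4))²)² = ((1 + 5*((5 - 2)*(-4)))²)² = ((1 + 5*(3*(-4)))²)² = ((1 + 5*(-12))²)² = ((1 - 60)²)² = ((-59)²)² = 3481² = 12117361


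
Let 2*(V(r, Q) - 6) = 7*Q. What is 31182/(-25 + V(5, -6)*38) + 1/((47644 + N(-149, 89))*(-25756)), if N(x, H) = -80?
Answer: -38199770530483/728909738480 ≈ -52.407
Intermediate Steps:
V(r, Q) = 6 + 7*Q/2 (V(r, Q) = 6 + (7*Q)/2 = 6 + 7*Q/2)
31182/(-25 + V(5, -6)*38) + 1/((47644 + N(-149, 89))*(-25756)) = 31182/(-25 + (6 + (7/2)*(-6))*38) + 1/((47644 - 80)*(-25756)) = 31182/(-25 + (6 - 21)*38) - 1/25756/47564 = 31182/(-25 - 15*38) + (1/47564)*(-1/25756) = 31182/(-25 - 570) - 1/1225058384 = 31182/(-595) - 1/1225058384 = 31182*(-1/595) - 1/1225058384 = -31182/595 - 1/1225058384 = -38199770530483/728909738480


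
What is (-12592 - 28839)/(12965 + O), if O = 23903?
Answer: -3187/2836 ≈ -1.1238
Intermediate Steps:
(-12592 - 28839)/(12965 + O) = (-12592 - 28839)/(12965 + 23903) = -41431/36868 = -41431*1/36868 = -3187/2836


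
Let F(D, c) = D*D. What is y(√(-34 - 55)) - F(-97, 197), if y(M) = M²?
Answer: -9498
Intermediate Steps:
F(D, c) = D²
y(√(-34 - 55)) - F(-97, 197) = (√(-34 - 55))² - 1*(-97)² = (√(-89))² - 1*9409 = (I*√89)² - 9409 = -89 - 9409 = -9498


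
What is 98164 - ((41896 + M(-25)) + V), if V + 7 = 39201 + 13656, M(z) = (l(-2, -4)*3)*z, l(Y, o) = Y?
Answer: 3268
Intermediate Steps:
M(z) = -6*z (M(z) = (-2*3)*z = -6*z)
V = 52850 (V = -7 + (39201 + 13656) = -7 + 52857 = 52850)
98164 - ((41896 + M(-25)) + V) = 98164 - ((41896 - 6*(-25)) + 52850) = 98164 - ((41896 + 150) + 52850) = 98164 - (42046 + 52850) = 98164 - 1*94896 = 98164 - 94896 = 3268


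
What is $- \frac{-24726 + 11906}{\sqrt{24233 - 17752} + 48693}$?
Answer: $\frac{156061065}{592750442} - \frac{3205 \sqrt{6481}}{592750442} \approx 0.26285$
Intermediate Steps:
$- \frac{-24726 + 11906}{\sqrt{24233 - 17752} + 48693} = - \frac{-12820}{\sqrt{6481} + 48693} = - \frac{-12820}{48693 + \sqrt{6481}} = \frac{12820}{48693 + \sqrt{6481}}$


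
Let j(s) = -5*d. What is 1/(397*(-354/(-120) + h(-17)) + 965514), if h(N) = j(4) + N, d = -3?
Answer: 20/19317823 ≈ 1.0353e-6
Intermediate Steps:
j(s) = 15 (j(s) = -5*(-3) = 15)
h(N) = 15 + N
1/(397*(-354/(-120) + h(-17)) + 965514) = 1/(397*(-354/(-120) + (15 - 17)) + 965514) = 1/(397*(-354*(-1/120) - 2) + 965514) = 1/(397*(59/20 - 2) + 965514) = 1/(397*(19/20) + 965514) = 1/(7543/20 + 965514) = 1/(19317823/20) = 20/19317823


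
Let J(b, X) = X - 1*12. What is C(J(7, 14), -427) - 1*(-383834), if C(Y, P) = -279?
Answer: 383555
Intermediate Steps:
J(b, X) = -12 + X (J(b, X) = X - 12 = -12 + X)
C(J(7, 14), -427) - 1*(-383834) = -279 - 1*(-383834) = -279 + 383834 = 383555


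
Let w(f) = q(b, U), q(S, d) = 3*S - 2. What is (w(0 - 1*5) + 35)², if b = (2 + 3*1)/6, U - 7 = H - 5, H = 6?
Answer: 5041/4 ≈ 1260.3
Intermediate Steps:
U = 8 (U = 7 + (6 - 5) = 7 + 1 = 8)
b = ⅚ (b = (2 + 3)*(⅙) = 5*(⅙) = ⅚ ≈ 0.83333)
q(S, d) = -2 + 3*S
w(f) = ½ (w(f) = -2 + 3*(⅚) = -2 + 5/2 = ½)
(w(0 - 1*5) + 35)² = (½ + 35)² = (71/2)² = 5041/4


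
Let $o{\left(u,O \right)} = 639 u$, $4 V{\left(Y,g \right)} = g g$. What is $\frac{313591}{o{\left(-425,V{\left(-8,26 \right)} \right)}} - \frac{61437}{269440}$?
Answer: $- \frac{20235742463}{14634633600} \approx -1.3827$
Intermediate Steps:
$V{\left(Y,g \right)} = \frac{g^{2}}{4}$ ($V{\left(Y,g \right)} = \frac{g g}{4} = \frac{g^{2}}{4}$)
$\frac{313591}{o{\left(-425,V{\left(-8,26 \right)} \right)}} - \frac{61437}{269440} = \frac{313591}{639 \left(-425\right)} - \frac{61437}{269440} = \frac{313591}{-271575} - \frac{61437}{269440} = 313591 \left(- \frac{1}{271575}\right) - \frac{61437}{269440} = - \frac{313591}{271575} - \frac{61437}{269440} = - \frac{20235742463}{14634633600}$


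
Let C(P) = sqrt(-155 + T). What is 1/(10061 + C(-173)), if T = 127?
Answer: 10061/101223749 - 2*I*sqrt(7)/101223749 ≈ 9.9394e-5 - 5.2275e-8*I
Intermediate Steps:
C(P) = 2*I*sqrt(7) (C(P) = sqrt(-155 + 127) = sqrt(-28) = 2*I*sqrt(7))
1/(10061 + C(-173)) = 1/(10061 + 2*I*sqrt(7))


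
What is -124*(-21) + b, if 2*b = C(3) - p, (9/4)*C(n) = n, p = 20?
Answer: 7784/3 ≈ 2594.7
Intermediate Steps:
C(n) = 4*n/9
b = -28/3 (b = ((4/9)*3 - 1*20)/2 = (4/3 - 20)/2 = (½)*(-56/3) = -28/3 ≈ -9.3333)
-124*(-21) + b = -124*(-21) - 28/3 = 2604 - 28/3 = 7784/3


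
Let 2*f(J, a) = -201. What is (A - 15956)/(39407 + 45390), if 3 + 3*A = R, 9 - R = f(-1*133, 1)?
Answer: -31841/169594 ≈ -0.18775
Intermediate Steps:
f(J, a) = -201/2 (f(J, a) = (½)*(-201) = -201/2)
R = 219/2 (R = 9 - 1*(-201/2) = 9 + 201/2 = 219/2 ≈ 109.50)
A = 71/2 (A = -1 + (⅓)*(219/2) = -1 + 73/2 = 71/2 ≈ 35.500)
(A - 15956)/(39407 + 45390) = (71/2 - 15956)/(39407 + 45390) = -31841/2/84797 = -31841/2*1/84797 = -31841/169594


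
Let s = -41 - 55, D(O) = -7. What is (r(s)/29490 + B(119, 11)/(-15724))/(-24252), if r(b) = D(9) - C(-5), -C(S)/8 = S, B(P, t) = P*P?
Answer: 209173459/5622835415760 ≈ 3.7201e-5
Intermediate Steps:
B(P, t) = P²
C(S) = -8*S
s = -96
r(b) = -47 (r(b) = -7 - (-8)*(-5) = -7 - 1*40 = -7 - 40 = -47)
(r(s)/29490 + B(119, 11)/(-15724))/(-24252) = (-47/29490 + 119²/(-15724))/(-24252) = (-47*1/29490 + 14161*(-1/15724))*(-1/24252) = (-47/29490 - 14161/15724)*(-1/24252) = -209173459/231850380*(-1/24252) = 209173459/5622835415760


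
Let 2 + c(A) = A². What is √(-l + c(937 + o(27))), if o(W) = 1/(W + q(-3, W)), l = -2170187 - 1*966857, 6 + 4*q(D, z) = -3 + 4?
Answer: √42596023803/103 ≈ 2003.8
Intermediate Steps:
q(D, z) = -5/4 (q(D, z) = -3/2 + (-3 + 4)/4 = -3/2 + (¼)*1 = -3/2 + ¼ = -5/4)
l = -3137044 (l = -2170187 - 966857 = -3137044)
o(W) = 1/(-5/4 + W) (o(W) = 1/(W - 5/4) = 1/(-5/4 + W))
c(A) = -2 + A²
√(-l + c(937 + o(27))) = √(-1*(-3137044) + (-2 + (937 + 4/(-5 + 4*27))²)) = √(3137044 + (-2 + (937 + 4/(-5 + 108))²)) = √(3137044 + (-2 + (937 + 4/103)²)) = √(3137044 + (-2 + (96515/103)²)) = √(3137044 + (-2 + 9315145225/10609)) = √(3137044 + 9315124007/10609) = √(42596023803/10609) = √42596023803/103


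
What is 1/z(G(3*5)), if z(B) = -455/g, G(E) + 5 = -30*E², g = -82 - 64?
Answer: 146/455 ≈ 0.32088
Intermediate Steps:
g = -146
G(E) = -5 - 30*E²
z(B) = 455/146 (z(B) = -455/(-146) = -455*(-1/146) = 455/146)
1/z(G(3*5)) = 1/(455/146) = 146/455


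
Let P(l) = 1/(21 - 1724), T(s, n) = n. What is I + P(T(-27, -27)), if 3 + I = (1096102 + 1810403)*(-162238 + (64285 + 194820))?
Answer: 479470146973895/1703 ≈ 2.8154e+11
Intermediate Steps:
P(l) = -1/1703 (P(l) = 1/(-1703) = -1/1703)
I = 281544419832 (I = -3 + (1096102 + 1810403)*(-162238 + (64285 + 194820)) = -3 + 2906505*(-162238 + 259105) = -3 + 2906505*96867 = -3 + 281544419835 = 281544419832)
I + P(T(-27, -27)) = 281544419832 - 1/1703 = 479470146973895/1703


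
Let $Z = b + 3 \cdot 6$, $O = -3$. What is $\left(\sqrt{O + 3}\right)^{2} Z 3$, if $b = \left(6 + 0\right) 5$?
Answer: $0$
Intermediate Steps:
$b = 30$ ($b = 6 \cdot 5 = 30$)
$Z = 48$ ($Z = 30 + 3 \cdot 6 = 30 + 18 = 48$)
$\left(\sqrt{O + 3}\right)^{2} Z 3 = \left(\sqrt{-3 + 3}\right)^{2} \cdot 48 \cdot 3 = \left(\sqrt{0}\right)^{2} \cdot 48 \cdot 3 = 0^{2} \cdot 48 \cdot 3 = 0 \cdot 48 \cdot 3 = 0 \cdot 3 = 0$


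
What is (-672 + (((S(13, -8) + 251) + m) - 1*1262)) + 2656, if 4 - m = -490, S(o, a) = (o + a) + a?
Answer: 1464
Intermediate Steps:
S(o, a) = o + 2*a (S(o, a) = (a + o) + a = o + 2*a)
m = 494 (m = 4 - 1*(-490) = 4 + 490 = 494)
(-672 + (((S(13, -8) + 251) + m) - 1*1262)) + 2656 = (-672 + ((((13 + 2*(-8)) + 251) + 494) - 1*1262)) + 2656 = (-672 + ((((13 - 16) + 251) + 494) - 1262)) + 2656 = (-672 + (((-3 + 251) + 494) - 1262)) + 2656 = (-672 + ((248 + 494) - 1262)) + 2656 = (-672 + (742 - 1262)) + 2656 = (-672 - 520) + 2656 = -1192 + 2656 = 1464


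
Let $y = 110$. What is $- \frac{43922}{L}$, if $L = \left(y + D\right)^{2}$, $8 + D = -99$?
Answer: $- \frac{43922}{9} \approx -4880.2$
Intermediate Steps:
$D = -107$ ($D = -8 - 99 = -107$)
$L = 9$ ($L = \left(110 - 107\right)^{2} = 3^{2} = 9$)
$- \frac{43922}{L} = - \frac{43922}{9}$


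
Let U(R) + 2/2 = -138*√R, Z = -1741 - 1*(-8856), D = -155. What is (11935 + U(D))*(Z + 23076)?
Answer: 360299394 - 4166358*I*√155 ≈ 3.603e+8 - 5.1871e+7*I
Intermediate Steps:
Z = 7115 (Z = -1741 + 8856 = 7115)
U(R) = -1 - 138*√R
(11935 + U(D))*(Z + 23076) = (11935 + (-1 - 138*I*√155))*(7115 + 23076) = (11935 + (-1 - 138*I*√155))*30191 = (11934 - 138*I*√155)*30191 = 360299394 - 4166358*I*√155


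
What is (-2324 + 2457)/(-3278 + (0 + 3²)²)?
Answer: -133/3197 ≈ -0.041601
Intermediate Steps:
(-2324 + 2457)/(-3278 + (0 + 3²)²) = 133/(-3278 + (0 + 9)²) = 133/(-3278 + 9²) = 133/(-3278 + 81) = 133/(-3197) = 133*(-1/3197) = -133/3197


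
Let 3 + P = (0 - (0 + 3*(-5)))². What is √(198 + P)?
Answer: 2*√105 ≈ 20.494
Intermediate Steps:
P = 222 (P = -3 + (0 - (0 + 3*(-5)))² = -3 + (0 - (0 - 15))² = -3 + (0 - 1*(-15))² = -3 + (0 + 15)² = -3 + 15² = -3 + 225 = 222)
√(198 + P) = √(198 + 222) = √420 = 2*√105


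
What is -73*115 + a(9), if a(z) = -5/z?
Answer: -75560/9 ≈ -8395.6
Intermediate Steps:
-73*115 + a(9) = -73*115 - 5/9 = -8395 - 5*1/9 = -8395 - 5/9 = -75560/9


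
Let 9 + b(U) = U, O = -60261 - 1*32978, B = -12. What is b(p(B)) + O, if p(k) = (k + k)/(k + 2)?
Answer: -466228/5 ≈ -93246.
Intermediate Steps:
p(k) = 2*k/(2 + k) (p(k) = (2*k)/(2 + k) = 2*k/(2 + k))
O = -93239 (O = -60261 - 32978 = -93239)
b(U) = -9 + U
b(p(B)) + O = (-9 + 2*(-12)/(2 - 12)) - 93239 = (-9 + 2*(-12)/(-10)) - 93239 = (-9 + 2*(-12)*(-1/10)) - 93239 = (-9 + 12/5) - 93239 = -33/5 - 93239 = -466228/5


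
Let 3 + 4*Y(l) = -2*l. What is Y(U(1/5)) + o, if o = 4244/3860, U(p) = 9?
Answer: -16021/3860 ≈ -4.1505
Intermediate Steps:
Y(l) = -¾ - l/2 (Y(l) = -¾ + (-2*l)/4 = -¾ - l/2)
o = 1061/965 (o = 4244*(1/3860) = 1061/965 ≈ 1.0995)
Y(U(1/5)) + o = (-¾ - ½*9) + 1061/965 = (-¾ - 9/2) + 1061/965 = -21/4 + 1061/965 = -16021/3860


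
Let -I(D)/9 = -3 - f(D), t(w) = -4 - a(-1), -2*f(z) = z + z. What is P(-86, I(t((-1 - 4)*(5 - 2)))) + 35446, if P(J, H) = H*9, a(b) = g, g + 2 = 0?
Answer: 35851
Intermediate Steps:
g = -2 (g = -2 + 0 = -2)
f(z) = -z (f(z) = -(z + z)/2 = -z)
a(b) = -2
t(w) = -2 (t(w) = -4 - 1*(-2) = -4 + 2 = -2)
I(D) = 27 - 9*D (I(D) = -9*(-3 - (-1)*D) = -9*(-3 + D) = 27 - 9*D)
P(J, H) = 9*H
P(-86, I(t((-1 - 4)*(5 - 2)))) + 35446 = 9*(27 - 9*(-2)) + 35446 = 9*(27 + 18) + 35446 = 9*45 + 35446 = 405 + 35446 = 35851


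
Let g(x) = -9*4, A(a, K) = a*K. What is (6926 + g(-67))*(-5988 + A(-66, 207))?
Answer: -135388500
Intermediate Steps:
A(a, K) = K*a
g(x) = -36
(6926 + g(-67))*(-5988 + A(-66, 207)) = (6926 - 36)*(-5988 + 207*(-66)) = 6890*(-5988 - 13662) = 6890*(-19650) = -135388500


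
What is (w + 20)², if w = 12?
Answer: 1024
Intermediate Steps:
(w + 20)² = (12 + 20)² = 32² = 1024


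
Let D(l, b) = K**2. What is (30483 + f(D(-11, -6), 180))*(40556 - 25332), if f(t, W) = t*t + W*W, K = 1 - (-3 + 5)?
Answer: 957346016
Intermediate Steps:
K = -1 (K = 1 - 1*2 = 1 - 2 = -1)
D(l, b) = 1 (D(l, b) = (-1)**2 = 1)
f(t, W) = W**2 + t**2 (f(t, W) = t**2 + W**2 = W**2 + t**2)
(30483 + f(D(-11, -6), 180))*(40556 - 25332) = (30483 + (180**2 + 1**2))*(40556 - 25332) = (30483 + (32400 + 1))*15224 = (30483 + 32401)*15224 = 62884*15224 = 957346016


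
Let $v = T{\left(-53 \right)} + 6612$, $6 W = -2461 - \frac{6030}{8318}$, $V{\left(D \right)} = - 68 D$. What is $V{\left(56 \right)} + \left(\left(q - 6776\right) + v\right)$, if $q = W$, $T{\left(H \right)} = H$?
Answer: $- \frac{55339082}{12477} \approx -4435.3$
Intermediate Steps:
$W = - \frac{5119157}{12477}$ ($W = \frac{-2461 - \frac{6030}{8318}}{6} = \frac{-2461 - 6030 \cdot \frac{1}{8318}}{6} = \frac{-2461 - \frac{3015}{4159}}{6} = \frac{1}{6} \left(- \frac{10238314}{4159}\right) = - \frac{5119157}{12477} \approx -410.29$)
$q = - \frac{5119157}{12477} \approx -410.29$
$v = 6559$ ($v = -53 + 6612 = 6559$)
$V{\left(56 \right)} + \left(\left(q - 6776\right) + v\right) = \left(-68\right) 56 + \left(\left(- \frac{5119157}{12477} - 6776\right) + 6559\right) = -3808 + \left(- \frac{89663309}{12477} + 6559\right) = -3808 - \frac{7826666}{12477} = - \frac{55339082}{12477}$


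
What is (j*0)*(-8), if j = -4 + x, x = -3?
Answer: 0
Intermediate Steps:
j = -7 (j = -4 - 3 = -7)
(j*0)*(-8) = -7*0*(-8) = 0*(-8) = 0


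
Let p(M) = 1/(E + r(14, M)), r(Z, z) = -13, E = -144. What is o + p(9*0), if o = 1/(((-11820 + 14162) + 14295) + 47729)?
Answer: -64209/10105462 ≈ -0.0063539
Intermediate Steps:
o = 1/64366 (o = 1/((2342 + 14295) + 47729) = 1/(16637 + 47729) = 1/64366 ≈ 1.5536e-5)
p(M) = -1/157 (p(M) = 1/(-144 - 13) = 1/(-157) = -1/157)
o + p(9*0) = 1/64366 - 1/157 = -64209/10105462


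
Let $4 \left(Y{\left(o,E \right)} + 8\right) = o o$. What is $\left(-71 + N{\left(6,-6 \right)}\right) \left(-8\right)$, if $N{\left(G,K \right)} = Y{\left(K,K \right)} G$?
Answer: $520$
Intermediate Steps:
$Y{\left(o,E \right)} = -8 + \frac{o^{2}}{4}$ ($Y{\left(o,E \right)} = -8 + \frac{o o}{4} = -8 + \frac{o^{2}}{4}$)
$N{\left(G,K \right)} = G \left(-8 + \frac{K^{2}}{4}\right)$ ($N{\left(G,K \right)} = \left(-8 + \frac{K^{2}}{4}\right) G = G \left(-8 + \frac{K^{2}}{4}\right)$)
$\left(-71 + N{\left(6,-6 \right)}\right) \left(-8\right) = \left(-71 + \frac{1}{4} \cdot 6 \left(-32 + \left(-6\right)^{2}\right)\right) \left(-8\right) = \left(-71 + \frac{1}{4} \cdot 6 \left(-32 + 36\right)\right) \left(-8\right) = \left(-71 + \frac{1}{4} \cdot 6 \cdot 4\right) \left(-8\right) = \left(-71 + 6\right) \left(-8\right) = \left(-65\right) \left(-8\right) = 520$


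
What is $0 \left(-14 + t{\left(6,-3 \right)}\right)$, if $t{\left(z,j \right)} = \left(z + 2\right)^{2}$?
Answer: $0$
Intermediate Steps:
$t{\left(z,j \right)} = \left(2 + z\right)^{2}$
$0 \left(-14 + t{\left(6,-3 \right)}\right) = 0 \left(-14 + \left(2 + 6\right)^{2}\right) = 0 \left(-14 + 8^{2}\right) = 0 \left(-14 + 64\right) = 0 \cdot 50 = 0$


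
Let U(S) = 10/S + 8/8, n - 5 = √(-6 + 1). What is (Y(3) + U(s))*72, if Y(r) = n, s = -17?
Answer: 6624/17 + 72*I*√5 ≈ 389.65 + 161.0*I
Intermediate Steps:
n = 5 + I*√5 (n = 5 + √(-6 + 1) = 5 + √(-5) = 5 + I*√5 ≈ 5.0 + 2.2361*I)
Y(r) = 5 + I*√5
U(S) = 1 + 10/S (U(S) = 10/S + 8*(⅛) = 10/S + 1 = 1 + 10/S)
(Y(3) + U(s))*72 = ((5 + I*√5) + (10 - 17)/(-17))*72 = ((5 + I*√5) - 1/17*(-7))*72 = ((5 + I*√5) + 7/17)*72 = (92/17 + I*√5)*72 = 6624/17 + 72*I*√5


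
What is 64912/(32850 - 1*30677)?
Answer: 64912/2173 ≈ 29.872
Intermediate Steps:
64912/(32850 - 1*30677) = 64912/(32850 - 30677) = 64912/2173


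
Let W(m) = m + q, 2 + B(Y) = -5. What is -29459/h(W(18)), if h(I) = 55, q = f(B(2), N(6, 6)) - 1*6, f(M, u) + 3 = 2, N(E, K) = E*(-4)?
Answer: -29459/55 ≈ -535.62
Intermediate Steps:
B(Y) = -7 (B(Y) = -2 - 5 = -7)
N(E, K) = -4*E
f(M, u) = -1 (f(M, u) = -3 + 2 = -1)
q = -7 (q = -1 - 1*6 = -1 - 6 = -7)
W(m) = -7 + m (W(m) = m - 7 = -7 + m)
-29459/h(W(18)) = -29459/55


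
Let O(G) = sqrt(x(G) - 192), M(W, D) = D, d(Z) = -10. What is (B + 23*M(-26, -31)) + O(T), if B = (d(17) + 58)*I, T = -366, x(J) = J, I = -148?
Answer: -7817 + 3*I*sqrt(62) ≈ -7817.0 + 23.622*I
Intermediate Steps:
O(G) = sqrt(-192 + G) (O(G) = sqrt(G - 192) = sqrt(-192 + G))
B = -7104 (B = (-10 + 58)*(-148) = 48*(-148) = -7104)
(B + 23*M(-26, -31)) + O(T) = (-7104 + 23*(-31)) + sqrt(-192 - 366) = (-7104 - 713) + sqrt(-558) = -7817 + 3*I*sqrt(62)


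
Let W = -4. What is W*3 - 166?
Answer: -178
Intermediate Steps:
W*3 - 166 = -4*3 - 166 = -12 - 166 = -178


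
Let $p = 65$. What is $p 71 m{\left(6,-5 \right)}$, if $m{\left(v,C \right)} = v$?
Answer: $27690$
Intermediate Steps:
$p 71 m{\left(6,-5 \right)} = 65 \cdot 71 \cdot 6 = 4615 \cdot 6 = 27690$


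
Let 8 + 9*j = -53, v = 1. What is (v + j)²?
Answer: 2704/81 ≈ 33.383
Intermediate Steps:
j = -61/9 (j = -8/9 + (⅑)*(-53) = -8/9 - 53/9 = -61/9 ≈ -6.7778)
(v + j)² = (1 - 61/9)² = (-52/9)² = 2704/81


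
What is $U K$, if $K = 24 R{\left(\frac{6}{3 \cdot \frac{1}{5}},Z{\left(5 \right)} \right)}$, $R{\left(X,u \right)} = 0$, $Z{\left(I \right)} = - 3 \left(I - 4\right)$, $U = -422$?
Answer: $0$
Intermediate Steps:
$Z{\left(I \right)} = 12 - 3 I$ ($Z{\left(I \right)} = - 3 \left(-4 + I\right) = 12 - 3 I$)
$K = 0$ ($K = 24 \cdot 0 = 0$)
$U K = \left(-422\right) 0 = 0$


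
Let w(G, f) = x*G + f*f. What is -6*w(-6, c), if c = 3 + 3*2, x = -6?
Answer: -702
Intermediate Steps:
c = 9 (c = 3 + 6 = 9)
w(G, f) = f² - 6*G (w(G, f) = -6*G + f*f = -6*G + f² = f² - 6*G)
-6*w(-6, c) = -6*(9² - 6*(-6)) = -6*(81 + 36) = -6*117 = -702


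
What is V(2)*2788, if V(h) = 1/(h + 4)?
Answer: 1394/3 ≈ 464.67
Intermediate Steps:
V(h) = 1/(4 + h)
V(2)*2788 = 2788/(4 + 2) = 2788/6 = (1/6)*2788 = 1394/3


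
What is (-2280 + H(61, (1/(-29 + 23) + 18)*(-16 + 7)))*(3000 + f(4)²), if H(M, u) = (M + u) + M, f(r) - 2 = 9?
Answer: -14472077/2 ≈ -7.2360e+6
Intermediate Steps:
f(r) = 11 (f(r) = 2 + 9 = 11)
H(M, u) = u + 2*M
(-2280 + H(61, (1/(-29 + 23) + 18)*(-16 + 7)))*(3000 + f(4)²) = (-2280 + ((1/(-29 + 23) + 18)*(-16 + 7) + 2*61))*(3000 + 11²) = (-2280 + ((1/(-6) + 18)*(-9) + 122))*(3000 + 121) = (-2280 + ((-⅙ + 18)*(-9) + 122))*3121 = (-2280 + ((107/6)*(-9) + 122))*3121 = (-2280 + (-321/2 + 122))*3121 = (-2280 - 77/2)*3121 = -4637/2*3121 = -14472077/2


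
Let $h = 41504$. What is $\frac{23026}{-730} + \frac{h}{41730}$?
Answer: $- \frac{46528853}{1523145} \approx -30.548$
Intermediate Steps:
$\frac{23026}{-730} + \frac{h}{41730} = \frac{23026}{-730} + \frac{41504}{41730} = 23026 \left(- \frac{1}{730}\right) + 41504 \cdot \frac{1}{41730} = - \frac{11513}{365} + \frac{20752}{20865} = - \frac{46528853}{1523145}$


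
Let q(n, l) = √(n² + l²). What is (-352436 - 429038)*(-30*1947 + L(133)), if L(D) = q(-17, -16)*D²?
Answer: 45645896340 - 13823493586*√545 ≈ -2.7707e+11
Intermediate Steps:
q(n, l) = √(l² + n²)
L(D) = √545*D² (L(D) = √((-16)² + (-17)²)*D² = √(256 + 289)*D² = √545*D²)
(-352436 - 429038)*(-30*1947 + L(133)) = (-352436 - 429038)*(-30*1947 + √545*133²) = -781474*(-58410 + √545*17689) = -781474*(-58410 + 17689*√545) = 45645896340 - 13823493586*√545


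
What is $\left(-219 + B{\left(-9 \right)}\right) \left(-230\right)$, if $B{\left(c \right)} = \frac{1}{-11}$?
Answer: $\frac{554300}{11} \approx 50391.0$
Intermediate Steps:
$B{\left(c \right)} = - \frac{1}{11}$
$\left(-219 + B{\left(-9 \right)}\right) \left(-230\right) = \left(-219 - \frac{1}{11}\right) \left(-230\right) = \left(- \frac{2410}{11}\right) \left(-230\right) = \frac{554300}{11}$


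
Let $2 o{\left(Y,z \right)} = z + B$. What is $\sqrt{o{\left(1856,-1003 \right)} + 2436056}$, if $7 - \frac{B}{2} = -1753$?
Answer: $\frac{\sqrt{9749258}}{2} \approx 1561.2$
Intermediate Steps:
$B = 3520$ ($B = 14 - -3506 = 14 + 3506 = 3520$)
$o{\left(Y,z \right)} = 1760 + \frac{z}{2}$ ($o{\left(Y,z \right)} = \frac{z + 3520}{2} = \frac{3520 + z}{2} = 1760 + \frac{z}{2}$)
$\sqrt{o{\left(1856,-1003 \right)} + 2436056} = \sqrt{\left(1760 + \frac{1}{2} \left(-1003\right)\right) + 2436056} = \sqrt{\left(1760 - \frac{1003}{2}\right) + 2436056} = \sqrt{\frac{2517}{2} + 2436056} = \sqrt{\frac{4874629}{2}} = \frac{\sqrt{9749258}}{2}$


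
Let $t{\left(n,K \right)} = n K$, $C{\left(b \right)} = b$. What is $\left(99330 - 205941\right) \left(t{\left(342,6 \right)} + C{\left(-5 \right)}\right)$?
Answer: $-218232717$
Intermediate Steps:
$t{\left(n,K \right)} = K n$
$\left(99330 - 205941\right) \left(t{\left(342,6 \right)} + C{\left(-5 \right)}\right) = \left(99330 - 205941\right) \left(6 \cdot 342 - 5\right) = - 106611 \left(2052 - 5\right) = \left(-106611\right) 2047 = -218232717$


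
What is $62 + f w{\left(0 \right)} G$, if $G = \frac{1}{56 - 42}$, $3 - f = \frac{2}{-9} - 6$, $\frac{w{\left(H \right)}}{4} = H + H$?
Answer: $62$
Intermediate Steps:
$w{\left(H \right)} = 8 H$ ($w{\left(H \right)} = 4 \left(H + H\right) = 4 \cdot 2 H = 8 H$)
$f = \frac{83}{9}$ ($f = 3 - \left(\frac{2}{-9} - 6\right) = 3 - \left(2 \left(- \frac{1}{9}\right) - 6\right) = 3 - \left(- \frac{2}{9} - 6\right) = 3 - - \frac{56}{9} = 3 + \frac{56}{9} = \frac{83}{9} \approx 9.2222$)
$G = \frac{1}{14} \approx 0.071429$
$62 + f w{\left(0 \right)} G = 62 + \frac{83 \cdot 8 \cdot 0}{9} \cdot \frac{1}{14} = 62 + \frac{83}{9} \cdot 0 \cdot \frac{1}{14} = 62 + 0 \cdot \frac{1}{14} = 62 + 0 = 62$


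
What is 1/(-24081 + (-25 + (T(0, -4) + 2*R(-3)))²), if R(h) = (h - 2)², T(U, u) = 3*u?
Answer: -1/23912 ≈ -4.1820e-5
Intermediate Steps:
R(h) = (-2 + h)²
1/(-24081 + (-25 + (T(0, -4) + 2*R(-3)))²) = 1/(-24081 + (-25 + (3*(-4) + 2*(-2 - 3)²))²) = 1/(-24081 + (-25 + (-12 + 2*(-5)²))²) = 1/(-24081 + (-25 + (-12 + 2*25))²) = 1/(-24081 + (-25 + (-12 + 50))²) = 1/(-24081 + (-25 + 38)²) = 1/(-24081 + 13²) = 1/(-24081 + 169) = 1/(-23912) = -1/23912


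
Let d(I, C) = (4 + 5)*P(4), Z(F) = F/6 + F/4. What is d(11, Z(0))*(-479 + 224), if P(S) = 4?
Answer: -9180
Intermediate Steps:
Z(F) = 5*F/12 (Z(F) = F*(1/6) + F*(1/4) = F/6 + F/4 = 5*F/12)
d(I, C) = 36 (d(I, C) = (4 + 5)*4 = 9*4 = 36)
d(11, Z(0))*(-479 + 224) = 36*(-479 + 224) = 36*(-255) = -9180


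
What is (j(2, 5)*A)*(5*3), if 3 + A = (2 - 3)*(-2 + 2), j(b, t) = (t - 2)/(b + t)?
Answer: -135/7 ≈ -19.286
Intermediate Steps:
j(b, t) = (-2 + t)/(b + t)
A = -3 (A = -3 + (2 - 3)*(-2 + 2) = -3 - 1*0 = -3 + 0 = -3)
(j(2, 5)*A)*(5*3) = (((-2 + 5)/(2 + 5))*(-3))*(5*3) = ((3/7)*(-3))*15 = -9/7*15 = -135/7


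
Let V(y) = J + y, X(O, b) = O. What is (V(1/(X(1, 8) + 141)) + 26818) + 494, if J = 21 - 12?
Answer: 3879583/142 ≈ 27321.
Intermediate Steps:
J = 9
V(y) = 9 + y
(V(1/(X(1, 8) + 141)) + 26818) + 494 = ((9 + 1/(1 + 141)) + 26818) + 494 = ((9 + 1/142) + 26818) + 494 = (1279/142 + 26818) + 494 = 3809435/142 + 494 = 3879583/142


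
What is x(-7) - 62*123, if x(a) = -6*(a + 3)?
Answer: -7602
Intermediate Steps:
x(a) = -18 - 6*a (x(a) = -6*(3 + a) = -18 - 6*a)
x(-7) - 62*123 = (-18 - 6*(-7)) - 62*123 = (-18 + 42) - 7626 = 24 - 7626 = -7602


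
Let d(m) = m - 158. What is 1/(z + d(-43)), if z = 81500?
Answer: 1/81299 ≈ 1.2300e-5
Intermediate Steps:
d(m) = -158 + m
1/(z + d(-43)) = 1/(81500 + (-158 - 43)) = 1/(81500 - 201) = 1/81299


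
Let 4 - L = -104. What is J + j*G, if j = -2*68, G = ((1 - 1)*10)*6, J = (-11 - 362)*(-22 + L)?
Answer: -32078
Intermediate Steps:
L = 108 (L = 4 - 1*(-104) = 4 + 104 = 108)
J = -32078 (J = (-11 - 362)*(-22 + 108) = -373*86 = -32078)
G = 0 (G = (0*10)*6 = 0*6 = 0)
j = -136
J + j*G = -32078 - 136*0 = -32078 + 0 = -32078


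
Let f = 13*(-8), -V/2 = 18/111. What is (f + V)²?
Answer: 14899600/1369 ≈ 10884.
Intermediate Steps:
V = -12/37 (V = -36/111 = -2*6/37 = -12/37 ≈ -0.32432)
f = -104
(f + V)² = (-104 - 12/37)² = (-3860/37)² = 14899600/1369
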